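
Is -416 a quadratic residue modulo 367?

Pull out -1: (-416/367) = (-1/367)·(416/367). Since 367 ≡ 3 (mod 4), (-1/367) = -1. Now have -(416/367).
Reduce the numerator: 416 ≡ 49 (mod 367), so (416/367) = (49/367).
49 ≡ 1 (mod 4), so quadratic reciprocity gives (49/367) = (367/49). Reduce: 367 ≡ 24 (mod 49). Now have -(24/49).
Factor out 2: 24 = 2^3·3. Since 49 ≡ 1 (mod 8), (2/49) = +1, and (2/49)^3 = +1. Now have -(3/49).
49 ≡ 1 (mod 4), so quadratic reciprocity gives (3/49) = (49/3). Reduce: 49 ≡ 1 (mod 3). Now have -(1/3).
(1/3) = 1. Collecting the sign factors: -1.
The Legendre symbol is -1, so x^2 ≡ -416 (mod 367) has no solution.

no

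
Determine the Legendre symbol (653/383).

(653/383)
  = (270/383)    [653 ≡ 270 mod 383]
  = (135/383)    [383 ≡ 7 mod 8 ⇒ (2/383) = +1]
  = -(383/135)    [QR: both ≡ 3 mod 4, sign flips]
  = -(113/135)    [383 ≡ 113 mod 135]
  = -(135/113)    [QR: 113 ≡ 1 mod 4, sign kept]
  = -(22/113)    [135 ≡ 22 mod 113]
  = -(11/113)    [113 ≡ 1 mod 8 ⇒ (2/113) = +1]
  = -(113/11)    [QR: 113 ≡ 1 mod 4, sign kept]
  = -(3/11)    [113 ≡ 3 mod 11]
  = (11/3)    [QR: both ≡ 3 mod 4, sign flips]
  = (2/3)    [11 ≡ 2 mod 3]
  = -(1/3)    [3 ≡ 3 mod 8 ⇒ (2/3) = -1]
  = -1    [(1/3) = 1]

-1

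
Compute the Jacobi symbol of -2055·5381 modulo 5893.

By multiplicativity, (-2055·5381|5893) = (-2055|5893)·(5381|5893).
First factor (-2055|5893):
(-2055|5893)
  = (3838|5893)    [-2055 ≡ 3838 mod 5893]
  = -(1919|5893)    [5893 ≡ 5 mod 8 ⇒ (2|5893) = -1]
  = -(5893|1919)    [QR: 5893 ≡ 1 mod 4, sign kept]
  = -(136|1919)    [5893 ≡ 136 mod 1919]
  = -(17|1919)    [1919 ≡ 7 mod 8 ⇒ (2|1919)^3 = +1]
  = -(1919|17)    [QR: 17 ≡ 1 mod 4, sign kept]
  = -(15|17)    [1919 ≡ 15 mod 17]
  = -(17|15)    [QR: 17 ≡ 1 mod 4, sign kept]
  = -(2|15)    [17 ≡ 2 mod 15]
  = -(1|15)    [15 ≡ 7 mod 8 ⇒ (2|15) = +1]
  = -1    [(1|15) = 1]
Second factor (5381|5893):
(5381|5893)
  = (5893|5381)    [QR: 5381 ≡ 1 mod 4, sign kept]
  = (512|5381)    [5893 ≡ 512 mod 5381]
  = -(1|5381)    [5381 ≡ 5 mod 8 ⇒ (2|5381)^9 = -1]
  = -1    [(1|5381) = 1]
Product: (-1)·(-1) = 1.

1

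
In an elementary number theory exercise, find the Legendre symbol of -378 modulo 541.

-1

(-378|541)
  = (163|541)    [-378 ≡ 163 mod 541]
  = (541|163)    [QR: 541 ≡ 1 mod 4, sign kept]
  = (52|163)    [541 ≡ 52 mod 163]
  = (13|163)    [163 ≡ 3 mod 8 ⇒ (2|163)^2 = +1]
  = (163|13)    [QR: 13 ≡ 1 mod 4, sign kept]
  = (7|13)    [163 ≡ 7 mod 13]
  = (13|7)    [QR: 13 ≡ 1 mod 4, sign kept]
  = (6|7)    [13 ≡ 6 mod 7]
  = (3|7)    [7 ≡ 7 mod 8 ⇒ (2|7) = +1]
  = -(7|3)    [QR: both ≡ 3 mod 4, sign flips]
  = -(1|3)    [7 ≡ 1 mod 3]
  = -1    [(1|3) = 1]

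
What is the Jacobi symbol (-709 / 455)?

Pull out -1: (-709 / 455) = (-1 / 455)·(709 / 455). Since 455 ≡ 3 (mod 4), (-1 / 455) = -1. Now have -(709 / 455).
Reduce the numerator: 709 ≡ 254 (mod 455), so (709 / 455) = (254 / 455).
Factor out 2: 254 = 2·127. Since 455 ≡ 7 (mod 8), (2 / 455) = +1. Now have -(127 / 455).
Both 127 ≡ 3 and 455 ≡ 3 (mod 4), so reciprocity gives (127 / 455) = -(455 / 127). Reduce: 455 ≡ 74 (mod 127). Now have (74 / 127).
Factor out 2: 74 = 2·37. Since 127 ≡ 7 (mod 8), (2 / 127) = +1. Now have (37 / 127).
37 ≡ 1 (mod 4), so quadratic reciprocity gives (37 / 127) = (127 / 37). Reduce: 127 ≡ 16 (mod 37). Now have (16 / 37).
Factor out 2: 16 = 2^4. Since 37 ≡ 5 (mod 8), (2 / 37) = -1, and (2 / 37)^4 = +1. Now have (1 / 37).
(1 / 37) = 1. Collecting the sign factors: 1.

1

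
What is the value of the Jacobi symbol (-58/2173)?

(-58/2173)
  = (2115/2173)    [-58 ≡ 2115 mod 2173]
  = (2173/2115)    [QR: 2173 ≡ 1 mod 4, sign kept]
  = (58/2115)    [2173 ≡ 58 mod 2115]
  = -(29/2115)    [2115 ≡ 3 mod 8 ⇒ (2/2115) = -1]
  = -(2115/29)    [QR: 29 ≡ 1 mod 4, sign kept]
  = -(27/29)    [2115 ≡ 27 mod 29]
  = -(29/27)    [QR: 29 ≡ 1 mod 4, sign kept]
  = -(2/27)    [29 ≡ 2 mod 27]
  = (1/27)    [27 ≡ 3 mod 8 ⇒ (2/27) = -1]
  = 1    [(1/27) = 1]

1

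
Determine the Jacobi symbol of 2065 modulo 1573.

(2065|1573)
  = (492|1573)    [2065 ≡ 492 mod 1573]
  = (123|1573)    [1573 ≡ 5 mod 8 ⇒ (2|1573)^2 = +1]
  = (1573|123)    [QR: 1573 ≡ 1 mod 4, sign kept]
  = (97|123)    [1573 ≡ 97 mod 123]
  = (123|97)    [QR: 97 ≡ 1 mod 4, sign kept]
  = (26|97)    [123 ≡ 26 mod 97]
  = (13|97)    [97 ≡ 1 mod 8 ⇒ (2|97) = +1]
  = (97|13)    [QR: 13 ≡ 1 mod 4, sign kept]
  = (6|13)    [97 ≡ 6 mod 13]
  = -(3|13)    [13 ≡ 5 mod 8 ⇒ (2|13) = -1]
  = -(13|3)    [QR: 13 ≡ 1 mod 4, sign kept]
  = -(1|3)    [13 ≡ 1 mod 3]
  = -1    [(1|3) = 1]

-1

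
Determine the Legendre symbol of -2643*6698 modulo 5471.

By multiplicativity, (-2643·6698/5471) = (-2643/5471)·(6698/5471).
First factor (-2643/5471):
Reduce the numerator: -2643 ≡ 2828 (mod 5471), so (-2643/5471) = (2828/5471).
Factor out 2: 2828 = 2^2·707. Since 5471 ≡ 7 (mod 8), (2/5471) = +1, and (2/5471)^2 = +1. Now have (707/5471).
Both 707 ≡ 3 and 5471 ≡ 3 (mod 4), so reciprocity gives (707/5471) = -(5471/707). Reduce: 5471 ≡ 522 (mod 707). Now have -(522/707).
Factor out 2: 522 = 2·261. Since 707 ≡ 3 (mod 8), (2/707) = -1. Now have (261/707).
261 ≡ 1 (mod 4), so quadratic reciprocity gives (261/707) = (707/261). Reduce: 707 ≡ 185 (mod 261). Now have (185/261).
185 ≡ 1 (mod 4), so quadratic reciprocity gives (185/261) = (261/185). Reduce: 261 ≡ 76 (mod 185). Now have (76/185).
Factor out 2: 76 = 2^2·19. Since 185 ≡ 1 (mod 8), (2/185) = +1, and (2/185)^2 = +1. Now have (19/185).
185 ≡ 1 (mod 4), so quadratic reciprocity gives (19/185) = (185/19). Reduce: 185 ≡ 14 (mod 19). Now have (14/19).
Factor out 2: 14 = 2·7. Since 19 ≡ 3 (mod 8), (2/19) = -1. Now have -(7/19).
Both 7 ≡ 3 and 19 ≡ 3 (mod 4), so reciprocity gives (7/19) = -(19/7). Reduce: 19 ≡ 5 (mod 7). Now have (5/7).
5 ≡ 1 (mod 4), so quadratic reciprocity gives (5/7) = (7/5). Reduce: 7 ≡ 2 (mod 5). Now have (2/5).
Factor out 2: 2 = 2. Since 5 ≡ 5 (mod 8), (2/5) = -1. Now have -(1/5).
(1/5) = 1. Collecting the sign factors: -1.
Second factor (6698/5471):
Reduce the numerator: 6698 ≡ 1227 (mod 5471), so (6698/5471) = (1227/5471).
Both 1227 ≡ 3 and 5471 ≡ 3 (mod 4), so reciprocity gives (1227/5471) = -(5471/1227). Reduce: 5471 ≡ 563 (mod 1227). Now have -(563/1227).
Both 563 ≡ 3 and 1227 ≡ 3 (mod 4), so reciprocity gives (563/1227) = -(1227/563). Reduce: 1227 ≡ 101 (mod 563). Now have (101/563).
101 ≡ 1 (mod 4), so quadratic reciprocity gives (101/563) = (563/101). Reduce: 563 ≡ 58 (mod 101). Now have (58/101).
Factor out 2: 58 = 2·29. Since 101 ≡ 5 (mod 8), (2/101) = -1. Now have -(29/101).
29 ≡ 1 (mod 4), so quadratic reciprocity gives (29/101) = (101/29). Reduce: 101 ≡ 14 (mod 29). Now have -(14/29).
Factor out 2: 14 = 2·7. Since 29 ≡ 5 (mod 8), (2/29) = -1. Now have (7/29).
29 ≡ 1 (mod 4), so quadratic reciprocity gives (7/29) = (29/7). Reduce: 29 ≡ 1 (mod 7). Now have (1/7).
(1/7) = 1. Collecting the sign factors: 1.
Product: (-1)·(1) = -1.

-1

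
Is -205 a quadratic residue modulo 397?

(-205/397)
  = (192/397)    [-205 ≡ 192 mod 397]
  = (3/397)    [397 ≡ 5 mod 8 ⇒ (2/397)^6 = +1]
  = (397/3)    [QR: 397 ≡ 1 mod 4, sign kept]
  = (1/3)    [397 ≡ 1 mod 3]
  = 1    [(1/3) = 1]
(-205/397) = 1, and 397 is prime, so -205 is a quadratic residue mod 397.

yes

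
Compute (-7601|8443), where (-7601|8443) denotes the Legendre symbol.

Pull out -1: (-7601|8443) = (-1|8443)·(7601|8443). Since 8443 ≡ 3 (mod 4), (-1|8443) = -1. Now have -(7601|8443).
7601 ≡ 1 (mod 4), so quadratic reciprocity gives (7601|8443) = (8443|7601). Reduce: 8443 ≡ 842 (mod 7601). Now have -(842|7601).
Factor out 2: 842 = 2·421. Since 7601 ≡ 1 (mod 8), (2|7601) = +1. Now have -(421|7601).
421 ≡ 1 (mod 4), so quadratic reciprocity gives (421|7601) = (7601|421). Reduce: 7601 ≡ 23 (mod 421). Now have -(23|421).
421 ≡ 1 (mod 4), so quadratic reciprocity gives (23|421) = (421|23). Reduce: 421 ≡ 7 (mod 23). Now have -(7|23).
Both 7 ≡ 3 and 23 ≡ 3 (mod 4), so reciprocity gives (7|23) = -(23|7). Reduce: 23 ≡ 2 (mod 7). Now have (2|7).
Factor out 2: 2 = 2. Since 7 ≡ 7 (mod 8), (2|7) = +1. Now have (1|7).
(1|7) = 1. Collecting the sign factors: 1.

1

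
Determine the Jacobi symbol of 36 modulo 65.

1

(36/65)
  = (9/65)    [65 ≡ 1 mod 8 ⇒ (2/65)^2 = +1]
  = (65/9)    [QR: 9 ≡ 1 mod 4, sign kept]
  = (2/9)    [65 ≡ 2 mod 9]
  = (1/9)    [9 ≡ 1 mod 8 ⇒ (2/9) = +1]
  = 1    [(1/9) = 1]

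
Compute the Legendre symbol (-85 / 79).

Reduce the numerator: -85 ≡ 73 (mod 79), so (-85 / 79) = (73 / 79).
73 ≡ 1 (mod 4), so quadratic reciprocity gives (73 / 79) = (79 / 73). Reduce: 79 ≡ 6 (mod 73). Now have (6 / 73).
Factor out 2: 6 = 2·3. Since 73 ≡ 1 (mod 8), (2 / 73) = +1. Now have (3 / 73).
73 ≡ 1 (mod 4), so quadratic reciprocity gives (3 / 73) = (73 / 3). Reduce: 73 ≡ 1 (mod 3). Now have (1 / 3).
(1 / 3) = 1. Collecting the sign factors: 1.

1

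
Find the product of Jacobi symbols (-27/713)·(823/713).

By multiplicativity, (-27·823/713) = (-27/713)·(823/713).
First factor (-27/713):
(-27/713)
  = (27/713)    [713 ≡ 1 mod 4 ⇒ (-1/713) = +1]
  = (713/27)    [QR: 713 ≡ 1 mod 4, sign kept]
  = (11/27)    [713 ≡ 11 mod 27]
  = -(27/11)    [QR: both ≡ 3 mod 4, sign flips]
  = -(5/11)    [27 ≡ 5 mod 11]
  = -(11/5)    [QR: 5 ≡ 1 mod 4, sign kept]
  = -(1/5)    [11 ≡ 1 mod 5]
  = -1    [(1/5) = 1]
Second factor (823/713):
(823/713)
  = (110/713)    [823 ≡ 110 mod 713]
  = (55/713)    [713 ≡ 1 mod 8 ⇒ (2/713) = +1]
  = (713/55)    [QR: 713 ≡ 1 mod 4, sign kept]
  = (53/55)    [713 ≡ 53 mod 55]
  = (55/53)    [QR: 53 ≡ 1 mod 4, sign kept]
  = (2/53)    [55 ≡ 2 mod 53]
  = -(1/53)    [53 ≡ 5 mod 8 ⇒ (2/53) = -1]
  = -1    [(1/53) = 1]
Product: (-1)·(-1) = 1.

1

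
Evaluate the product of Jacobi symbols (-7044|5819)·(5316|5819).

-1

By multiplicativity, (-7044·5316|5819) = (-7044|5819)·(5316|5819).
First factor (-7044|5819):
(-7044|5819)
  = (4594|5819)    [-7044 ≡ 4594 mod 5819]
  = -(2297|5819)    [5819 ≡ 3 mod 8 ⇒ (2|5819) = -1]
  = -(5819|2297)    [QR: 2297 ≡ 1 mod 4, sign kept]
  = -(1225|2297)    [5819 ≡ 1225 mod 2297]
  = -(2297|1225)    [QR: 1225 ≡ 1 mod 4, sign kept]
  = -(1072|1225)    [2297 ≡ 1072 mod 1225]
  = -(67|1225)    [1225 ≡ 1 mod 8 ⇒ (2|1225)^4 = +1]
  = -(1225|67)    [QR: 1225 ≡ 1 mod 4, sign kept]
  = -(19|67)    [1225 ≡ 19 mod 67]
  = (67|19)    [QR: both ≡ 3 mod 4, sign flips]
  = (10|19)    [67 ≡ 10 mod 19]
  = -(5|19)    [19 ≡ 3 mod 8 ⇒ (2|19) = -1]
  = -(19|5)    [QR: 5 ≡ 1 mod 4, sign kept]
  = -(4|5)    [19 ≡ 4 mod 5]
  = -(1|5)    [5 ≡ 5 mod 8 ⇒ (2|5)^2 = +1]
  = -1    [(1|5) = 1]
Second factor (5316|5819):
(5316|5819)
  = (1329|5819)    [5819 ≡ 3 mod 8 ⇒ (2|5819)^2 = +1]
  = (5819|1329)    [QR: 1329 ≡ 1 mod 4, sign kept]
  = (503|1329)    [5819 ≡ 503 mod 1329]
  = (1329|503)    [QR: 1329 ≡ 1 mod 4, sign kept]
  = (323|503)    [1329 ≡ 323 mod 503]
  = -(503|323)    [QR: both ≡ 3 mod 4, sign flips]
  = -(180|323)    [503 ≡ 180 mod 323]
  = -(45|323)    [323 ≡ 3 mod 8 ⇒ (2|323)^2 = +1]
  = -(323|45)    [QR: 45 ≡ 1 mod 4, sign kept]
  = -(8|45)    [323 ≡ 8 mod 45]
  = (1|45)    [45 ≡ 5 mod 8 ⇒ (2|45)^3 = -1]
  = 1    [(1|45) = 1]
Product: (-1)·(1) = -1.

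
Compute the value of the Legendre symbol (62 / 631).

Factor out 2: 62 = 2·31. Since 631 ≡ 7 (mod 8), (2 / 631) = +1. Now have (31 / 631).
Both 31 ≡ 3 and 631 ≡ 3 (mod 4), so reciprocity gives (31 / 631) = -(631 / 31). Reduce: 631 ≡ 11 (mod 31). Now have -(11 / 31).
Both 11 ≡ 3 and 31 ≡ 3 (mod 4), so reciprocity gives (11 / 31) = -(31 / 11). Reduce: 31 ≡ 9 (mod 11). Now have (9 / 11).
9 ≡ 1 (mod 4), so quadratic reciprocity gives (9 / 11) = (11 / 9). Reduce: 11 ≡ 2 (mod 9). Now have (2 / 9).
Factor out 2: 2 = 2. Since 9 ≡ 1 (mod 8), (2 / 9) = +1. Now have (1 / 9).
(1 / 9) = 1. Collecting the sign factors: 1.

1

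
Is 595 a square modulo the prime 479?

no

Reduce the numerator: 595 ≡ 116 (mod 479), so (595/479) = (116/479).
Factor out 2: 116 = 2^2·29. Since 479 ≡ 7 (mod 8), (2/479) = +1, and (2/479)^2 = +1. Now have (29/479).
29 ≡ 1 (mod 4), so quadratic reciprocity gives (29/479) = (479/29). Reduce: 479 ≡ 15 (mod 29). Now have (15/29).
29 ≡ 1 (mod 4), so quadratic reciprocity gives (15/29) = (29/15). Reduce: 29 ≡ 14 (mod 15). Now have (14/15).
Factor out 2: 14 = 2·7. Since 15 ≡ 7 (mod 8), (2/15) = +1. Now have (7/15).
Both 7 ≡ 3 and 15 ≡ 3 (mod 4), so reciprocity gives (7/15) = -(15/7). Reduce: 15 ≡ 1 (mod 7). Now have -(1/7).
(1/7) = 1. Collecting the sign factors: -1.
(595/479) = -1, and 479 is prime, so 595 is not a quadratic residue mod 479.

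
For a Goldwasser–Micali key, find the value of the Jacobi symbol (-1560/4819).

-1

Pull out -1: (-1560/4819) = (-1/4819)·(1560/4819). Since 4819 ≡ 3 (mod 4), (-1/4819) = -1. Now have -(1560/4819).
Factor out 2: 1560 = 2^3·195. Since 4819 ≡ 3 (mod 8), (2/4819) = -1, and (2/4819)^3 = -1. Now have (195/4819).
Both 195 ≡ 3 and 4819 ≡ 3 (mod 4), so reciprocity gives (195/4819) = -(4819/195). Reduce: 4819 ≡ 139 (mod 195). Now have -(139/195).
Both 139 ≡ 3 and 195 ≡ 3 (mod 4), so reciprocity gives (139/195) = -(195/139). Reduce: 195 ≡ 56 (mod 139). Now have (56/139).
Factor out 2: 56 = 2^3·7. Since 139 ≡ 3 (mod 8), (2/139) = -1, and (2/139)^3 = -1. Now have -(7/139).
Both 7 ≡ 3 and 139 ≡ 3 (mod 4), so reciprocity gives (7/139) = -(139/7). Reduce: 139 ≡ 6 (mod 7). Now have (6/7).
Factor out 2: 6 = 2·3. Since 7 ≡ 7 (mod 8), (2/7) = +1. Now have (3/7).
Both 3 ≡ 3 and 7 ≡ 3 (mod 4), so reciprocity gives (3/7) = -(7/3). Reduce: 7 ≡ 1 (mod 3). Now have -(1/3).
(1/3) = 1. Collecting the sign factors: -1.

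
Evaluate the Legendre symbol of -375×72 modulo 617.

By multiplicativity, (-375·72/617) = (-375/617)·(72/617).
First factor (-375/617):
Reduce the numerator: -375 ≡ 242 (mod 617), so (-375/617) = (242/617).
Factor out 2: 242 = 2·121. Since 617 ≡ 1 (mod 8), (2/617) = +1. Now have (121/617).
121 ≡ 1 (mod 4), so quadratic reciprocity gives (121/617) = (617/121). Reduce: 617 ≡ 12 (mod 121). Now have (12/121).
Factor out 2: 12 = 2^2·3. Since 121 ≡ 1 (mod 8), (2/121) = +1, and (2/121)^2 = +1. Now have (3/121).
121 ≡ 1 (mod 4), so quadratic reciprocity gives (3/121) = (121/3). Reduce: 121 ≡ 1 (mod 3). Now have (1/3).
(1/3) = 1. Collecting the sign factors: 1.
Second factor (72/617):
Factor out 2: 72 = 2^3·9. Since 617 ≡ 1 (mod 8), (2/617) = +1, and (2/617)^3 = +1. Now have (9/617).
9 ≡ 1 (mod 4), so quadratic reciprocity gives (9/617) = (617/9). Reduce: 617 ≡ 5 (mod 9). Now have (5/9).
5 ≡ 1 (mod 4), so quadratic reciprocity gives (5/9) = (9/5). Reduce: 9 ≡ 4 (mod 5). Now have (4/5).
Factor out 2: 4 = 2^2. Since 5 ≡ 5 (mod 8), (2/5) = -1, and (2/5)^2 = +1. Now have (1/5).
(1/5) = 1. Collecting the sign factors: 1.
Product: (1)·(1) = 1.

1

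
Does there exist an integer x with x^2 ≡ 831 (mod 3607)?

Both 831 ≡ 3 and 3607 ≡ 3 (mod 4), so reciprocity gives (831/3607) = -(3607/831). Reduce: 3607 ≡ 283 (mod 831). Now have -(283/831).
Both 283 ≡ 3 and 831 ≡ 3 (mod 4), so reciprocity gives (283/831) = -(831/283). Reduce: 831 ≡ 265 (mod 283). Now have (265/283).
265 ≡ 1 (mod 4), so quadratic reciprocity gives (265/283) = (283/265). Reduce: 283 ≡ 18 (mod 265). Now have (18/265).
Factor out 2: 18 = 2·9. Since 265 ≡ 1 (mod 8), (2/265) = +1. Now have (9/265).
9 ≡ 1 (mod 4), so quadratic reciprocity gives (9/265) = (265/9). Reduce: 265 ≡ 4 (mod 9). Now have (4/9).
Factor out 2: 4 = 2^2. Since 9 ≡ 1 (mod 8), (2/9) = +1, and (2/9)^2 = +1. Now have (1/9).
(1/9) = 1. Collecting the sign factors: 1.
The Legendre symbol is 1, so x^2 ≡ 831 (mod 3607) has solution.

yes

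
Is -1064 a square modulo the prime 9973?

(-1064/9973)
  = (8909/9973)    [-1064 ≡ 8909 mod 9973]
  = (9973/8909)    [QR: 8909 ≡ 1 mod 4, sign kept]
  = (1064/8909)    [9973 ≡ 1064 mod 8909]
  = -(133/8909)    [8909 ≡ 5 mod 8 ⇒ (2/8909)^3 = -1]
  = -(8909/133)    [QR: 133 ≡ 1 mod 4, sign kept]
  = -(131/133)    [8909 ≡ 131 mod 133]
  = -(133/131)    [QR: 133 ≡ 1 mod 4, sign kept]
  = -(2/131)    [133 ≡ 2 mod 131]
  = (1/131)    [131 ≡ 3 mod 8 ⇒ (2/131) = -1]
  = 1    [(1/131) = 1]
The Legendre symbol is 1, so x^2 ≡ -1064 (mod 9973) has solution.

yes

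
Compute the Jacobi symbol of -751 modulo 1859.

(-751|1859)
  = (1108|1859)    [-751 ≡ 1108 mod 1859]
  = (277|1859)    [1859 ≡ 3 mod 8 ⇒ (2|1859)^2 = +1]
  = (1859|277)    [QR: 277 ≡ 1 mod 4, sign kept]
  = (197|277)    [1859 ≡ 197 mod 277]
  = (277|197)    [QR: 197 ≡ 1 mod 4, sign kept]
  = (80|197)    [277 ≡ 80 mod 197]
  = (5|197)    [197 ≡ 5 mod 8 ⇒ (2|197)^4 = +1]
  = (197|5)    [QR: 5 ≡ 1 mod 4, sign kept]
  = (2|5)    [197 ≡ 2 mod 5]
  = -(1|5)    [5 ≡ 5 mod 8 ⇒ (2|5) = -1]
  = -1    [(1|5) = 1]

-1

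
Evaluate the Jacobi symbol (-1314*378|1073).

By multiplicativity, (-1314·378|1073) = (-1314|1073)·(378|1073).
First factor (-1314|1073):
(-1314|1073)
  = (1314|1073)    [1073 ≡ 1 mod 4 ⇒ (-1|1073) = +1]
  = (241|1073)    [1314 ≡ 241 mod 1073]
  = (1073|241)    [QR: 241 ≡ 1 mod 4, sign kept]
  = (109|241)    [1073 ≡ 109 mod 241]
  = (241|109)    [QR: 109 ≡ 1 mod 4, sign kept]
  = (23|109)    [241 ≡ 23 mod 109]
  = (109|23)    [QR: 109 ≡ 1 mod 4, sign kept]
  = (17|23)    [109 ≡ 17 mod 23]
  = (23|17)    [QR: 17 ≡ 1 mod 4, sign kept]
  = (6|17)    [23 ≡ 6 mod 17]
  = (3|17)    [17 ≡ 1 mod 8 ⇒ (2|17) = +1]
  = (17|3)    [QR: 17 ≡ 1 mod 4, sign kept]
  = (2|3)    [17 ≡ 2 mod 3]
  = -(1|3)    [3 ≡ 3 mod 8 ⇒ (2|3) = -1]
  = -1    [(1|3) = 1]
Second factor (378|1073):
(378|1073)
  = (189|1073)    [1073 ≡ 1 mod 8 ⇒ (2|1073) = +1]
  = (1073|189)    [QR: 189 ≡ 1 mod 4, sign kept]
  = (128|189)    [1073 ≡ 128 mod 189]
  = -(1|189)    [189 ≡ 5 mod 8 ⇒ (2|189)^7 = -1]
  = -1    [(1|189) = 1]
Product: (-1)·(-1) = 1.

1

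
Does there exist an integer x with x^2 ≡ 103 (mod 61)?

Reduce the numerator: 103 ≡ 42 (mod 61), so (103/61) = (42/61).
Factor out 2: 42 = 2·21. Since 61 ≡ 5 (mod 8), (2/61) = -1. Now have -(21/61).
21 ≡ 1 (mod 4), so quadratic reciprocity gives (21/61) = (61/21). Reduce: 61 ≡ 19 (mod 21). Now have -(19/21).
21 ≡ 1 (mod 4), so quadratic reciprocity gives (19/21) = (21/19). Reduce: 21 ≡ 2 (mod 19). Now have -(2/19).
Factor out 2: 2 = 2. Since 19 ≡ 3 (mod 8), (2/19) = -1. Now have (1/19).
(1/19) = 1. Collecting the sign factors: 1.
(103/61) = 1, and 61 is prime, so 103 is a quadratic residue mod 61.

yes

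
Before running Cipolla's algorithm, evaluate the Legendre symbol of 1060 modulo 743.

Reduce the numerator: 1060 ≡ 317 (mod 743), so (1060 / 743) = (317 / 743).
317 ≡ 1 (mod 4), so quadratic reciprocity gives (317 / 743) = (743 / 317). Reduce: 743 ≡ 109 (mod 317). Now have (109 / 317).
109 ≡ 1 (mod 4), so quadratic reciprocity gives (109 / 317) = (317 / 109). Reduce: 317 ≡ 99 (mod 109). Now have (99 / 109).
109 ≡ 1 (mod 4), so quadratic reciprocity gives (99 / 109) = (109 / 99). Reduce: 109 ≡ 10 (mod 99). Now have (10 / 99).
Factor out 2: 10 = 2·5. Since 99 ≡ 3 (mod 8), (2 / 99) = -1. Now have -(5 / 99).
5 ≡ 1 (mod 4), so quadratic reciprocity gives (5 / 99) = (99 / 5). Reduce: 99 ≡ 4 (mod 5). Now have -(4 / 5).
Factor out 2: 4 = 2^2. Since 5 ≡ 5 (mod 8), (2 / 5) = -1, and (2 / 5)^2 = +1. Now have -(1 / 5).
(1 / 5) = 1. Collecting the sign factors: -1.

-1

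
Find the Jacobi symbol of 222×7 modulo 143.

By multiplicativity, (222·7/143) = (222/143)·(7/143).
First factor (222/143):
(222/143)
  = (79/143)    [222 ≡ 79 mod 143]
  = -(143/79)    [QR: both ≡ 3 mod 4, sign flips]
  = -(64/79)    [143 ≡ 64 mod 79]
  = -(1/79)    [79 ≡ 7 mod 8 ⇒ (2/79)^6 = +1]
  = -1    [(1/79) = 1]
Second factor (7/143):
(7/143)
  = -(143/7)    [QR: both ≡ 3 mod 4, sign flips]
  = -(3/7)    [143 ≡ 3 mod 7]
  = (7/3)    [QR: both ≡ 3 mod 4, sign flips]
  = (1/3)    [7 ≡ 1 mod 3]
  = 1    [(1/3) = 1]
Product: (-1)·(1) = -1.

-1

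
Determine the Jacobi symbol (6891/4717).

-1

(6891/4717)
  = (2174/4717)    [6891 ≡ 2174 mod 4717]
  = -(1087/4717)    [4717 ≡ 5 mod 8 ⇒ (2/4717) = -1]
  = -(4717/1087)    [QR: 4717 ≡ 1 mod 4, sign kept]
  = -(369/1087)    [4717 ≡ 369 mod 1087]
  = -(1087/369)    [QR: 369 ≡ 1 mod 4, sign kept]
  = -(349/369)    [1087 ≡ 349 mod 369]
  = -(369/349)    [QR: 349 ≡ 1 mod 4, sign kept]
  = -(20/349)    [369 ≡ 20 mod 349]
  = -(5/349)    [349 ≡ 5 mod 8 ⇒ (2/349)^2 = +1]
  = -(349/5)    [QR: 5 ≡ 1 mod 4, sign kept]
  = -(4/5)    [349 ≡ 4 mod 5]
  = -(1/5)    [5 ≡ 5 mod 8 ⇒ (2/5)^2 = +1]
  = -1    [(1/5) = 1]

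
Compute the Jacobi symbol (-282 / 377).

-1

(-282 / 377)
  = (95 / 377)    [-282 ≡ 95 mod 377]
  = (377 / 95)    [QR: 377 ≡ 1 mod 4, sign kept]
  = (92 / 95)    [377 ≡ 92 mod 95]
  = (23 / 95)    [95 ≡ 7 mod 8 ⇒ (2 / 95)^2 = +1]
  = -(95 / 23)    [QR: both ≡ 3 mod 4, sign flips]
  = -(3 / 23)    [95 ≡ 3 mod 23]
  = (23 / 3)    [QR: both ≡ 3 mod 4, sign flips]
  = (2 / 3)    [23 ≡ 2 mod 3]
  = -(1 / 3)    [3 ≡ 3 mod 8 ⇒ (2 / 3) = -1]
  = -1    [(1 / 3) = 1]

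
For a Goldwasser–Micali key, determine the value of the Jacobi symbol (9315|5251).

Reduce the numerator: 9315 ≡ 4064 (mod 5251), so (9315|5251) = (4064|5251).
Factor out 2: 4064 = 2^5·127. Since 5251 ≡ 3 (mod 8), (2|5251) = -1, and (2|5251)^5 = -1. Now have -(127|5251).
Both 127 ≡ 3 and 5251 ≡ 3 (mod 4), so reciprocity gives (127|5251) = -(5251|127). Reduce: 5251 ≡ 44 (mod 127). Now have (44|127).
Factor out 2: 44 = 2^2·11. Since 127 ≡ 7 (mod 8), (2|127) = +1, and (2|127)^2 = +1. Now have (11|127).
Both 11 ≡ 3 and 127 ≡ 3 (mod 4), so reciprocity gives (11|127) = -(127|11). Reduce: 127 ≡ 6 (mod 11). Now have -(6|11).
Factor out 2: 6 = 2·3. Since 11 ≡ 3 (mod 8), (2|11) = -1. Now have (3|11).
Both 3 ≡ 3 and 11 ≡ 3 (mod 4), so reciprocity gives (3|11) = -(11|3). Reduce: 11 ≡ 2 (mod 3). Now have -(2|3).
Factor out 2: 2 = 2. Since 3 ≡ 3 (mod 8), (2|3) = -1. Now have (1|3).
(1|3) = 1. Collecting the sign factors: 1.

1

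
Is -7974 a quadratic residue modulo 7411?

Pull out -1: (-7974/7411) = (-1/7411)·(7974/7411). Since 7411 ≡ 3 (mod 4), (-1/7411) = -1. Now have -(7974/7411).
Reduce the numerator: 7974 ≡ 563 (mod 7411), so (7974/7411) = (563/7411).
Both 563 ≡ 3 and 7411 ≡ 3 (mod 4), so reciprocity gives (563/7411) = -(7411/563). Reduce: 7411 ≡ 92 (mod 563). Now have (92/563).
Factor out 2: 92 = 2^2·23. Since 563 ≡ 3 (mod 8), (2/563) = -1, and (2/563)^2 = +1. Now have (23/563).
Both 23 ≡ 3 and 563 ≡ 3 (mod 4), so reciprocity gives (23/563) = -(563/23). Reduce: 563 ≡ 11 (mod 23). Now have -(11/23).
Both 11 ≡ 3 and 23 ≡ 3 (mod 4), so reciprocity gives (11/23) = -(23/11). Reduce: 23 ≡ 1 (mod 11). Now have (1/11).
(1/11) = 1. Collecting the sign factors: 1.
(-7974/7411) = 1, and 7411 is prime, so -7974 is a quadratic residue mod 7411.

yes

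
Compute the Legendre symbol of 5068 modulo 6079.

1

(5068|6079)
  = (1267|6079)    [6079 ≡ 7 mod 8 ⇒ (2|6079)^2 = +1]
  = -(6079|1267)    [QR: both ≡ 3 mod 4, sign flips]
  = -(1011|1267)    [6079 ≡ 1011 mod 1267]
  = (1267|1011)    [QR: both ≡ 3 mod 4, sign flips]
  = (256|1011)    [1267 ≡ 256 mod 1011]
  = (1|1011)    [1011 ≡ 3 mod 8 ⇒ (2|1011)^8 = +1]
  = 1    [(1|1011) = 1]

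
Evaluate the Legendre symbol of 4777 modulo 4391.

1

Reduce the numerator: 4777 ≡ 386 (mod 4391), so (4777|4391) = (386|4391).
Factor out 2: 386 = 2·193. Since 4391 ≡ 7 (mod 8), (2|4391) = +1. Now have (193|4391).
193 ≡ 1 (mod 4), so quadratic reciprocity gives (193|4391) = (4391|193). Reduce: 4391 ≡ 145 (mod 193). Now have (145|193).
145 ≡ 1 (mod 4), so quadratic reciprocity gives (145|193) = (193|145). Reduce: 193 ≡ 48 (mod 145). Now have (48|145).
Factor out 2: 48 = 2^4·3. Since 145 ≡ 1 (mod 8), (2|145) = +1, and (2|145)^4 = +1. Now have (3|145).
145 ≡ 1 (mod 4), so quadratic reciprocity gives (3|145) = (145|3). Reduce: 145 ≡ 1 (mod 3). Now have (1|3).
(1|3) = 1. Collecting the sign factors: 1.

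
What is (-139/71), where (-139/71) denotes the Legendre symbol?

Reduce the numerator: -139 ≡ 3 (mod 71), so (-139/71) = (3/71).
Both 3 ≡ 3 and 71 ≡ 3 (mod 4), so reciprocity gives (3/71) = -(71/3). Reduce: 71 ≡ 2 (mod 3). Now have -(2/3).
Factor out 2: 2 = 2. Since 3 ≡ 3 (mod 8), (2/3) = -1. Now have (1/3).
(1/3) = 1. Collecting the sign factors: 1.

1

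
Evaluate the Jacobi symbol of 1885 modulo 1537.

Reduce the numerator: 1885 ≡ 348 (mod 1537), so (1885/1537) = (348/1537).
Factor out 2: 348 = 2^2·87. Since 1537 ≡ 1 (mod 8), (2/1537) = +1, and (2/1537)^2 = +1. Now have (87/1537).
1537 ≡ 1 (mod 4), so quadratic reciprocity gives (87/1537) = (1537/87). Reduce: 1537 ≡ 58 (mod 87). Now have (58/87).
Factor out 2: 58 = 2·29. Since 87 ≡ 7 (mod 8), (2/87) = +1. Now have (29/87).
29 ≡ 1 (mod 4), so quadratic reciprocity gives (29/87) = (87/29). Reduce: 87 ≡ 0 (mod 29). Now have (0/29).
The numerator is now 0 with denominator 29 > 1: the symbol is 0.

0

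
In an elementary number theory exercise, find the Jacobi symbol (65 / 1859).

0

(65 / 1859)
  = (1859 / 65)    [QR: 65 ≡ 1 mod 4, sign kept]
  = (39 / 65)    [1859 ≡ 39 mod 65]
  = (65 / 39)    [QR: 65 ≡ 1 mod 4, sign kept]
  = (26 / 39)    [65 ≡ 26 mod 39]
  = (13 / 39)    [39 ≡ 7 mod 8 ⇒ (2 / 39) = +1]
  = (39 / 13)    [QR: 13 ≡ 1 mod 4, sign kept]
  = (0 / 13)    [39 ≡ 0 mod 13]
  = 0    [numerator 0, gcd > 1]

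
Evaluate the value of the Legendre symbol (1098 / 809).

1

(1098 / 809)
  = (289 / 809)    [1098 ≡ 289 mod 809]
  = (809 / 289)    [QR: 289 ≡ 1 mod 4, sign kept]
  = (231 / 289)    [809 ≡ 231 mod 289]
  = (289 / 231)    [QR: 289 ≡ 1 mod 4, sign kept]
  = (58 / 231)    [289 ≡ 58 mod 231]
  = (29 / 231)    [231 ≡ 7 mod 8 ⇒ (2 / 231) = +1]
  = (231 / 29)    [QR: 29 ≡ 1 mod 4, sign kept]
  = (28 / 29)    [231 ≡ 28 mod 29]
  = (7 / 29)    [29 ≡ 5 mod 8 ⇒ (2 / 29)^2 = +1]
  = (29 / 7)    [QR: 29 ≡ 1 mod 4, sign kept]
  = (1 / 7)    [29 ≡ 1 mod 7]
  = 1    [(1 / 7) = 1]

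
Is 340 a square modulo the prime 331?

Reduce the numerator: 340 ≡ 9 (mod 331), so (340/331) = (9/331).
9 ≡ 1 (mod 4), so quadratic reciprocity gives (9/331) = (331/9). Reduce: 331 ≡ 7 (mod 9). Now have (7/9).
9 ≡ 1 (mod 4), so quadratic reciprocity gives (7/9) = (9/7). Reduce: 9 ≡ 2 (mod 7). Now have (2/7).
Factor out 2: 2 = 2. Since 7 ≡ 7 (mod 8), (2/7) = +1. Now have (1/7).
(1/7) = 1. Collecting the sign factors: 1.
(340/331) = 1, and 331 is prime, so 340 is a quadratic residue mod 331.

yes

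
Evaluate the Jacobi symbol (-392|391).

-1

(-392|391)
  = -(392|391)    [391 ≡ 3 mod 4 ⇒ (-1|391) = -1]
  = -(1|391)    [392 ≡ 1 mod 391]
  = -1    [(1|391) = 1]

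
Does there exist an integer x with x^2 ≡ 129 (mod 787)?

129 ≡ 1 (mod 4), so quadratic reciprocity gives (129|787) = (787|129). Reduce: 787 ≡ 13 (mod 129). Now have (13|129).
13 ≡ 1 (mod 4), so quadratic reciprocity gives (13|129) = (129|13). Reduce: 129 ≡ 12 (mod 13). Now have (12|13).
Factor out 2: 12 = 2^2·3. Since 13 ≡ 5 (mod 8), (2|13) = -1, and (2|13)^2 = +1. Now have (3|13).
13 ≡ 1 (mod 4), so quadratic reciprocity gives (3|13) = (13|3). Reduce: 13 ≡ 1 (mod 3). Now have (1|3).
(1|3) = 1. Collecting the sign factors: 1.
The Legendre symbol is 1, so x^2 ≡ 129 (mod 787) has solution.

yes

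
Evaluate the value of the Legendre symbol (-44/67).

(-44/67)
  = -(44/67)    [67 ≡ 3 mod 4 ⇒ (-1/67) = -1]
  = -(11/67)    [67 ≡ 3 mod 8 ⇒ (2/67)^2 = +1]
  = (67/11)    [QR: both ≡ 3 mod 4, sign flips]
  = (1/11)    [67 ≡ 1 mod 11]
  = 1    [(1/11) = 1]

1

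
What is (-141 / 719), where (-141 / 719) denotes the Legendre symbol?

1

(-141 / 719)
  = (578 / 719)    [-141 ≡ 578 mod 719]
  = (289 / 719)    [719 ≡ 7 mod 8 ⇒ (2 / 719) = +1]
  = (719 / 289)    [QR: 289 ≡ 1 mod 4, sign kept]
  = (141 / 289)    [719 ≡ 141 mod 289]
  = (289 / 141)    [QR: 141 ≡ 1 mod 4, sign kept]
  = (7 / 141)    [289 ≡ 7 mod 141]
  = (141 / 7)    [QR: 141 ≡ 1 mod 4, sign kept]
  = (1 / 7)    [141 ≡ 1 mod 7]
  = 1    [(1 / 7) = 1]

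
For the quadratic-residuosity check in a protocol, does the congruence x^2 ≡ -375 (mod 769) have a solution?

yes

Pull out -1: (-375|769) = (-1|769)·(375|769). Since 769 ≡ 1 (mod 4), (-1|769) = +1. Now have (375|769).
769 ≡ 1 (mod 4), so quadratic reciprocity gives (375|769) = (769|375). Reduce: 769 ≡ 19 (mod 375). Now have (19|375).
Both 19 ≡ 3 and 375 ≡ 3 (mod 4), so reciprocity gives (19|375) = -(375|19). Reduce: 375 ≡ 14 (mod 19). Now have -(14|19).
Factor out 2: 14 = 2·7. Since 19 ≡ 3 (mod 8), (2|19) = -1. Now have (7|19).
Both 7 ≡ 3 and 19 ≡ 3 (mod 4), so reciprocity gives (7|19) = -(19|7). Reduce: 19 ≡ 5 (mod 7). Now have -(5|7).
5 ≡ 1 (mod 4), so quadratic reciprocity gives (5|7) = (7|5). Reduce: 7 ≡ 2 (mod 5). Now have -(2|5).
Factor out 2: 2 = 2. Since 5 ≡ 5 (mod 8), (2|5) = -1. Now have (1|5).
(1|5) = 1. Collecting the sign factors: 1.
The Legendre symbol is 1, so x^2 ≡ -375 (mod 769) has solution.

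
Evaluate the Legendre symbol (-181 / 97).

Reduce the numerator: -181 ≡ 13 (mod 97), so (-181 / 97) = (13 / 97).
13 ≡ 1 (mod 4), so quadratic reciprocity gives (13 / 97) = (97 / 13). Reduce: 97 ≡ 6 (mod 13). Now have (6 / 13).
Factor out 2: 6 = 2·3. Since 13 ≡ 5 (mod 8), (2 / 13) = -1. Now have -(3 / 13).
13 ≡ 1 (mod 4), so quadratic reciprocity gives (3 / 13) = (13 / 3). Reduce: 13 ≡ 1 (mod 3). Now have -(1 / 3).
(1 / 3) = 1. Collecting the sign factors: -1.

-1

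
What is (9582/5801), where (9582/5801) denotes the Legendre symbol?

Reduce the numerator: 9582 ≡ 3781 (mod 5801), so (9582/5801) = (3781/5801).
3781 ≡ 1 (mod 4), so quadratic reciprocity gives (3781/5801) = (5801/3781). Reduce: 5801 ≡ 2020 (mod 3781). Now have (2020/3781).
Factor out 2: 2020 = 2^2·505. Since 3781 ≡ 5 (mod 8), (2/3781) = -1, and (2/3781)^2 = +1. Now have (505/3781).
505 ≡ 1 (mod 4), so quadratic reciprocity gives (505/3781) = (3781/505). Reduce: 3781 ≡ 246 (mod 505). Now have (246/505).
Factor out 2: 246 = 2·123. Since 505 ≡ 1 (mod 8), (2/505) = +1. Now have (123/505).
505 ≡ 1 (mod 4), so quadratic reciprocity gives (123/505) = (505/123). Reduce: 505 ≡ 13 (mod 123). Now have (13/123).
13 ≡ 1 (mod 4), so quadratic reciprocity gives (13/123) = (123/13). Reduce: 123 ≡ 6 (mod 13). Now have (6/13).
Factor out 2: 6 = 2·3. Since 13 ≡ 5 (mod 8), (2/13) = -1. Now have -(3/13).
13 ≡ 1 (mod 4), so quadratic reciprocity gives (3/13) = (13/3). Reduce: 13 ≡ 1 (mod 3). Now have -(1/3).
(1/3) = 1. Collecting the sign factors: -1.

-1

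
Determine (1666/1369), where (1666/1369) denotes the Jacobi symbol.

(1666/1369)
  = (297/1369)    [1666 ≡ 297 mod 1369]
  = (1369/297)    [QR: 297 ≡ 1 mod 4, sign kept]
  = (181/297)    [1369 ≡ 181 mod 297]
  = (297/181)    [QR: 181 ≡ 1 mod 4, sign kept]
  = (116/181)    [297 ≡ 116 mod 181]
  = (29/181)    [181 ≡ 5 mod 8 ⇒ (2/181)^2 = +1]
  = (181/29)    [QR: 29 ≡ 1 mod 4, sign kept]
  = (7/29)    [181 ≡ 7 mod 29]
  = (29/7)    [QR: 29 ≡ 1 mod 4, sign kept]
  = (1/7)    [29 ≡ 1 mod 7]
  = 1    [(1/7) = 1]

1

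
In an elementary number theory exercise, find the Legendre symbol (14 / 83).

(14 / 83)
  = -(7 / 83)    [83 ≡ 3 mod 8 ⇒ (2 / 83) = -1]
  = (83 / 7)    [QR: both ≡ 3 mod 4, sign flips]
  = (6 / 7)    [83 ≡ 6 mod 7]
  = (3 / 7)    [7 ≡ 7 mod 8 ⇒ (2 / 7) = +1]
  = -(7 / 3)    [QR: both ≡ 3 mod 4, sign flips]
  = -(1 / 3)    [7 ≡ 1 mod 3]
  = -1    [(1 / 3) = 1]

-1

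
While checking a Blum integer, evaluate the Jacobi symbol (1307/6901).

6901 ≡ 1 (mod 4), so quadratic reciprocity gives (1307/6901) = (6901/1307). Reduce: 6901 ≡ 366 (mod 1307). Now have (366/1307).
Factor out 2: 366 = 2·183. Since 1307 ≡ 3 (mod 8), (2/1307) = -1. Now have -(183/1307).
Both 183 ≡ 3 and 1307 ≡ 3 (mod 4), so reciprocity gives (183/1307) = -(1307/183). Reduce: 1307 ≡ 26 (mod 183). Now have (26/183).
Factor out 2: 26 = 2·13. Since 183 ≡ 7 (mod 8), (2/183) = +1. Now have (13/183).
13 ≡ 1 (mod 4), so quadratic reciprocity gives (13/183) = (183/13). Reduce: 183 ≡ 1 (mod 13). Now have (1/13).
(1/13) = 1. Collecting the sign factors: 1.

1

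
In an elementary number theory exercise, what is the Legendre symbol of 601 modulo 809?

1

601 ≡ 1 (mod 4), so quadratic reciprocity gives (601/809) = (809/601). Reduce: 809 ≡ 208 (mod 601). Now have (208/601).
Factor out 2: 208 = 2^4·13. Since 601 ≡ 1 (mod 8), (2/601) = +1, and (2/601)^4 = +1. Now have (13/601).
13 ≡ 1 (mod 4), so quadratic reciprocity gives (13/601) = (601/13). Reduce: 601 ≡ 3 (mod 13). Now have (3/13).
13 ≡ 1 (mod 4), so quadratic reciprocity gives (3/13) = (13/3). Reduce: 13 ≡ 1 (mod 3). Now have (1/3).
(1/3) = 1. Collecting the sign factors: 1.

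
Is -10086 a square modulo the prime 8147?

Reduce the numerator: -10086 ≡ 6208 (mod 8147), so (-10086/8147) = (6208/8147).
Factor out 2: 6208 = 2^6·97. Since 8147 ≡ 3 (mod 8), (2/8147) = -1, and (2/8147)^6 = +1. Now have (97/8147).
97 ≡ 1 (mod 4), so quadratic reciprocity gives (97/8147) = (8147/97). Reduce: 8147 ≡ 96 (mod 97). Now have (96/97).
Factor out 2: 96 = 2^5·3. Since 97 ≡ 1 (mod 8), (2/97) = +1, and (2/97)^5 = +1. Now have (3/97).
97 ≡ 1 (mod 4), so quadratic reciprocity gives (3/97) = (97/3). Reduce: 97 ≡ 1 (mod 3). Now have (1/3).
(1/3) = 1. Collecting the sign factors: 1.
(-10086/8147) = 1, and 8147 is prime, so -10086 is a quadratic residue mod 8147.

yes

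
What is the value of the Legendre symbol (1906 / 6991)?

(1906 / 6991)
  = (953 / 6991)    [6991 ≡ 7 mod 8 ⇒ (2 / 6991) = +1]
  = (6991 / 953)    [QR: 953 ≡ 1 mod 4, sign kept]
  = (320 / 953)    [6991 ≡ 320 mod 953]
  = (5 / 953)    [953 ≡ 1 mod 8 ⇒ (2 / 953)^6 = +1]
  = (953 / 5)    [QR: 5 ≡ 1 mod 4, sign kept]
  = (3 / 5)    [953 ≡ 3 mod 5]
  = (5 / 3)    [QR: 5 ≡ 1 mod 4, sign kept]
  = (2 / 3)    [5 ≡ 2 mod 3]
  = -(1 / 3)    [3 ≡ 3 mod 8 ⇒ (2 / 3) = -1]
  = -1    [(1 / 3) = 1]

-1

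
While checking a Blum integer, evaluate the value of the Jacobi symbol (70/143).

-1

(70/143)
  = (35/143)    [143 ≡ 7 mod 8 ⇒ (2/143) = +1]
  = -(143/35)    [QR: both ≡ 3 mod 4, sign flips]
  = -(3/35)    [143 ≡ 3 mod 35]
  = (35/3)    [QR: both ≡ 3 mod 4, sign flips]
  = (2/3)    [35 ≡ 2 mod 3]
  = -(1/3)    [3 ≡ 3 mod 8 ⇒ (2/3) = -1]
  = -1    [(1/3) = 1]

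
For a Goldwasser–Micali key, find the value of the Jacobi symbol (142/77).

-1

(142/77)
  = (65/77)    [142 ≡ 65 mod 77]
  = (77/65)    [QR: 65 ≡ 1 mod 4, sign kept]
  = (12/65)    [77 ≡ 12 mod 65]
  = (3/65)    [65 ≡ 1 mod 8 ⇒ (2/65)^2 = +1]
  = (65/3)    [QR: 65 ≡ 1 mod 4, sign kept]
  = (2/3)    [65 ≡ 2 mod 3]
  = -(1/3)    [3 ≡ 3 mod 8 ⇒ (2/3) = -1]
  = -1    [(1/3) = 1]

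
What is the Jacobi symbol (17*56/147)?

By multiplicativity, (17·56/147) = (17/147)·(56/147).
First factor (17/147):
(17/147)
  = (147/17)    [QR: 17 ≡ 1 mod 4, sign kept]
  = (11/17)    [147 ≡ 11 mod 17]
  = (17/11)    [QR: 17 ≡ 1 mod 4, sign kept]
  = (6/11)    [17 ≡ 6 mod 11]
  = -(3/11)    [11 ≡ 3 mod 8 ⇒ (2/11) = -1]
  = (11/3)    [QR: both ≡ 3 mod 4, sign flips]
  = (2/3)    [11 ≡ 2 mod 3]
  = -(1/3)    [3 ≡ 3 mod 8 ⇒ (2/3) = -1]
  = -1    [(1/3) = 1]
Second factor (56/147):
(56/147)
  = -(7/147)    [147 ≡ 3 mod 8 ⇒ (2/147)^3 = -1]
  = (147/7)    [QR: both ≡ 3 mod 4, sign flips]
  = (0/7)    [147 ≡ 0 mod 7]
  = 0    [numerator 0, gcd > 1]
Product: (-1)·(0) = 0.

0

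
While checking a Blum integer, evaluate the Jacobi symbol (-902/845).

(-902/845)
  = (788/845)    [-902 ≡ 788 mod 845]
  = (197/845)    [845 ≡ 5 mod 8 ⇒ (2/845)^2 = +1]
  = (845/197)    [QR: 197 ≡ 1 mod 4, sign kept]
  = (57/197)    [845 ≡ 57 mod 197]
  = (197/57)    [QR: 57 ≡ 1 mod 4, sign kept]
  = (26/57)    [197 ≡ 26 mod 57]
  = (13/57)    [57 ≡ 1 mod 8 ⇒ (2/57) = +1]
  = (57/13)    [QR: 13 ≡ 1 mod 4, sign kept]
  = (5/13)    [57 ≡ 5 mod 13]
  = (13/5)    [QR: 5 ≡ 1 mod 4, sign kept]
  = (3/5)    [13 ≡ 3 mod 5]
  = (5/3)    [QR: 5 ≡ 1 mod 4, sign kept]
  = (2/3)    [5 ≡ 2 mod 3]
  = -(1/3)    [3 ≡ 3 mod 8 ⇒ (2/3) = -1]
  = -1    [(1/3) = 1]

-1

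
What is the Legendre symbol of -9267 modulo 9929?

(-9267 / 9929)
  = (662 / 9929)    [-9267 ≡ 662 mod 9929]
  = (331 / 9929)    [9929 ≡ 1 mod 8 ⇒ (2 / 9929) = +1]
  = (9929 / 331)    [QR: 9929 ≡ 1 mod 4, sign kept]
  = (330 / 331)    [9929 ≡ 330 mod 331]
  = -(165 / 331)    [331 ≡ 3 mod 8 ⇒ (2 / 331) = -1]
  = -(331 / 165)    [QR: 165 ≡ 1 mod 4, sign kept]
  = -(1 / 165)    [331 ≡ 1 mod 165]
  = -1    [(1 / 165) = 1]

-1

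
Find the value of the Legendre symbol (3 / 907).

-1

Both 3 ≡ 3 and 907 ≡ 3 (mod 4), so reciprocity gives (3 / 907) = -(907 / 3). Reduce: 907 ≡ 1 (mod 3). Now have -(1 / 3).
(1 / 3) = 1. Collecting the sign factors: -1.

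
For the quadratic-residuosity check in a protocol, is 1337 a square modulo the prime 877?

Reduce the numerator: 1337 ≡ 460 (mod 877), so (1337/877) = (460/877).
Factor out 2: 460 = 2^2·115. Since 877 ≡ 5 (mod 8), (2/877) = -1, and (2/877)^2 = +1. Now have (115/877).
877 ≡ 1 (mod 4), so quadratic reciprocity gives (115/877) = (877/115). Reduce: 877 ≡ 72 (mod 115). Now have (72/115).
Factor out 2: 72 = 2^3·9. Since 115 ≡ 3 (mod 8), (2/115) = -1, and (2/115)^3 = -1. Now have -(9/115).
9 ≡ 1 (mod 4), so quadratic reciprocity gives (9/115) = (115/9). Reduce: 115 ≡ 7 (mod 9). Now have -(7/9).
9 ≡ 1 (mod 4), so quadratic reciprocity gives (7/9) = (9/7). Reduce: 9 ≡ 2 (mod 7). Now have -(2/7).
Factor out 2: 2 = 2. Since 7 ≡ 7 (mod 8), (2/7) = +1. Now have -(1/7).
(1/7) = 1. Collecting the sign factors: -1.
(1337/877) = -1, and 877 is prime, so 1337 is not a quadratic residue mod 877.

no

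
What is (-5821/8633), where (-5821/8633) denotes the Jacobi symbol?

1

Pull out -1: (-5821/8633) = (-1/8633)·(5821/8633). Since 8633 ≡ 1 (mod 4), (-1/8633) = +1. Now have (5821/8633).
5821 ≡ 1 (mod 4), so quadratic reciprocity gives (5821/8633) = (8633/5821). Reduce: 8633 ≡ 2812 (mod 5821). Now have (2812/5821).
Factor out 2: 2812 = 2^2·703. Since 5821 ≡ 5 (mod 8), (2/5821) = -1, and (2/5821)^2 = +1. Now have (703/5821).
5821 ≡ 1 (mod 4), so quadratic reciprocity gives (703/5821) = (5821/703). Reduce: 5821 ≡ 197 (mod 703). Now have (197/703).
197 ≡ 1 (mod 4), so quadratic reciprocity gives (197/703) = (703/197). Reduce: 703 ≡ 112 (mod 197). Now have (112/197).
Factor out 2: 112 = 2^4·7. Since 197 ≡ 5 (mod 8), (2/197) = -1, and (2/197)^4 = +1. Now have (7/197).
197 ≡ 1 (mod 4), so quadratic reciprocity gives (7/197) = (197/7). Reduce: 197 ≡ 1 (mod 7). Now have (1/7).
(1/7) = 1. Collecting the sign factors: 1.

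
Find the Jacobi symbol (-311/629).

Pull out -1: (-311/629) = (-1/629)·(311/629). Since 629 ≡ 1 (mod 4), (-1/629) = +1. Now have (311/629).
629 ≡ 1 (mod 4), so quadratic reciprocity gives (311/629) = (629/311). Reduce: 629 ≡ 7 (mod 311). Now have (7/311).
Both 7 ≡ 3 and 311 ≡ 3 (mod 4), so reciprocity gives (7/311) = -(311/7). Reduce: 311 ≡ 3 (mod 7). Now have -(3/7).
Both 3 ≡ 3 and 7 ≡ 3 (mod 4), so reciprocity gives (3/7) = -(7/3). Reduce: 7 ≡ 1 (mod 3). Now have (1/3).
(1/3) = 1. Collecting the sign factors: 1.

1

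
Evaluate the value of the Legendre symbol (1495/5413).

5413 ≡ 1 (mod 4), so quadratic reciprocity gives (1495/5413) = (5413/1495). Reduce: 5413 ≡ 928 (mod 1495). Now have (928/1495).
Factor out 2: 928 = 2^5·29. Since 1495 ≡ 7 (mod 8), (2/1495) = +1, and (2/1495)^5 = +1. Now have (29/1495).
29 ≡ 1 (mod 4), so quadratic reciprocity gives (29/1495) = (1495/29). Reduce: 1495 ≡ 16 (mod 29). Now have (16/29).
Factor out 2: 16 = 2^4. Since 29 ≡ 5 (mod 8), (2/29) = -1, and (2/29)^4 = +1. Now have (1/29).
(1/29) = 1. Collecting the sign factors: 1.

1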